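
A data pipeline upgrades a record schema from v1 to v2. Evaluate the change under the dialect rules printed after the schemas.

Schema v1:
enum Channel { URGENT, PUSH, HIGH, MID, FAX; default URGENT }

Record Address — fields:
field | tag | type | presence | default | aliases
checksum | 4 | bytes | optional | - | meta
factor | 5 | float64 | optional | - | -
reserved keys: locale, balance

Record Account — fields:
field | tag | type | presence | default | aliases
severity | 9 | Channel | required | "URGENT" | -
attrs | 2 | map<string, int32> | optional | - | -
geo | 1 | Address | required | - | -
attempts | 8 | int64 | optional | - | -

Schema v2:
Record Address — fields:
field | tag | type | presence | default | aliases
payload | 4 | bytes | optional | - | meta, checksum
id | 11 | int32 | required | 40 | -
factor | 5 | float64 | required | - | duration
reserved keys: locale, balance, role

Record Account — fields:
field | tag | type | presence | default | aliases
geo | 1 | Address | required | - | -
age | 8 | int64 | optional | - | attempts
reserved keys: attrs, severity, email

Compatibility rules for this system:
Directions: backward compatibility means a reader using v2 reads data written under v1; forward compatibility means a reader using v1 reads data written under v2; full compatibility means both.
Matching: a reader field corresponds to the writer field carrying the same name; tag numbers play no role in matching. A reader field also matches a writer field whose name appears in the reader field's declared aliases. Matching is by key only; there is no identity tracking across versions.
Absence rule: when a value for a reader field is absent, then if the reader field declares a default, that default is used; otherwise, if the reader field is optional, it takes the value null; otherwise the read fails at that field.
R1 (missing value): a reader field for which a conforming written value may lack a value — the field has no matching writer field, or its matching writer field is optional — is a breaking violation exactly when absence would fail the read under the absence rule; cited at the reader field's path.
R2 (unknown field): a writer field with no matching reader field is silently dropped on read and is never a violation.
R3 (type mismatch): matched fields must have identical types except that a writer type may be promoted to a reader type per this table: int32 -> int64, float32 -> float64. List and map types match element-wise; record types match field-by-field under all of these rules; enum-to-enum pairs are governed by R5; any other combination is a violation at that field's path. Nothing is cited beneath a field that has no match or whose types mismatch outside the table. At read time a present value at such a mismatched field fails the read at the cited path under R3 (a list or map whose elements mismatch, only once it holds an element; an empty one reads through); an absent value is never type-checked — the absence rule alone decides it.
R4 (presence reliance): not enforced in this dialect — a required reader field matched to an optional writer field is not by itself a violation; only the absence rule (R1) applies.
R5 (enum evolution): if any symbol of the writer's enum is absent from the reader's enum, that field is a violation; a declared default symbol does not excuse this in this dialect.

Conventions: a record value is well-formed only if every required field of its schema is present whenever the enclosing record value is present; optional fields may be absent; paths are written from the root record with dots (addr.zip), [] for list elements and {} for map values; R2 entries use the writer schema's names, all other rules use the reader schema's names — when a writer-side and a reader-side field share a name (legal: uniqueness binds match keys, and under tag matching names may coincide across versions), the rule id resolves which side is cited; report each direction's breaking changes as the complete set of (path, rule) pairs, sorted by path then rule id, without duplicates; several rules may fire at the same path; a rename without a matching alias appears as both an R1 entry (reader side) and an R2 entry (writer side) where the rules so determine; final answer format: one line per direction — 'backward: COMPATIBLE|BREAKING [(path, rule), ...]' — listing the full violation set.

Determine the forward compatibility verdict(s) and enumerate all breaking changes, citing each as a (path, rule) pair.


forward: COMPATIBLE []

arrows below run writer -> reader for Account
forward analysis of Account with v1 as reader and v2 as writer:
  no writer field matches reader severity
  no writer field matches reader attrs
  geo: paired with writer geo (Address -> Address; writer required)
  no writer field matches reader attempts
  writer age: unknown to reader
  no writer field matches reader geo.checksum
  geo.factor: paired with writer geo.factor (float64 -> float64; writer required)
  writer geo.payload: unknown to reader
  writer geo.id: unknown to reader
  => no violations; forward on Account: COMPATIBLE
remaining Account differences; none change what is asked:
  renamed field attempts to age in record Account (alias attempts declared on the renamed field) -> no rule fires on it in Account's dialect; the asked verdict holds
  removed field attrs from record Account (its key "attrs" joins the reserved list) -> no rule fires on it in Account's dialect; the asked verdict holds
  removed field severity from record Account (its key "severity" joins the reserved list) -> no rule fires on it in Account's dialect; the asked verdict holds
  field factor in record Address: optional changed to required -> matters only for Account's backward compatibility — outside the asked direction
  renamed field checksum to payload in record Address (alias checksum declared on the renamed field) -> no rule fires on it in Account's dialect; the asked verdict holds
  added field id to record Address: required int32, tag 11, default 40 (in v2 it sits immediately before factor) -> no rule fires on it in Account's dialect; the asked verdict holds


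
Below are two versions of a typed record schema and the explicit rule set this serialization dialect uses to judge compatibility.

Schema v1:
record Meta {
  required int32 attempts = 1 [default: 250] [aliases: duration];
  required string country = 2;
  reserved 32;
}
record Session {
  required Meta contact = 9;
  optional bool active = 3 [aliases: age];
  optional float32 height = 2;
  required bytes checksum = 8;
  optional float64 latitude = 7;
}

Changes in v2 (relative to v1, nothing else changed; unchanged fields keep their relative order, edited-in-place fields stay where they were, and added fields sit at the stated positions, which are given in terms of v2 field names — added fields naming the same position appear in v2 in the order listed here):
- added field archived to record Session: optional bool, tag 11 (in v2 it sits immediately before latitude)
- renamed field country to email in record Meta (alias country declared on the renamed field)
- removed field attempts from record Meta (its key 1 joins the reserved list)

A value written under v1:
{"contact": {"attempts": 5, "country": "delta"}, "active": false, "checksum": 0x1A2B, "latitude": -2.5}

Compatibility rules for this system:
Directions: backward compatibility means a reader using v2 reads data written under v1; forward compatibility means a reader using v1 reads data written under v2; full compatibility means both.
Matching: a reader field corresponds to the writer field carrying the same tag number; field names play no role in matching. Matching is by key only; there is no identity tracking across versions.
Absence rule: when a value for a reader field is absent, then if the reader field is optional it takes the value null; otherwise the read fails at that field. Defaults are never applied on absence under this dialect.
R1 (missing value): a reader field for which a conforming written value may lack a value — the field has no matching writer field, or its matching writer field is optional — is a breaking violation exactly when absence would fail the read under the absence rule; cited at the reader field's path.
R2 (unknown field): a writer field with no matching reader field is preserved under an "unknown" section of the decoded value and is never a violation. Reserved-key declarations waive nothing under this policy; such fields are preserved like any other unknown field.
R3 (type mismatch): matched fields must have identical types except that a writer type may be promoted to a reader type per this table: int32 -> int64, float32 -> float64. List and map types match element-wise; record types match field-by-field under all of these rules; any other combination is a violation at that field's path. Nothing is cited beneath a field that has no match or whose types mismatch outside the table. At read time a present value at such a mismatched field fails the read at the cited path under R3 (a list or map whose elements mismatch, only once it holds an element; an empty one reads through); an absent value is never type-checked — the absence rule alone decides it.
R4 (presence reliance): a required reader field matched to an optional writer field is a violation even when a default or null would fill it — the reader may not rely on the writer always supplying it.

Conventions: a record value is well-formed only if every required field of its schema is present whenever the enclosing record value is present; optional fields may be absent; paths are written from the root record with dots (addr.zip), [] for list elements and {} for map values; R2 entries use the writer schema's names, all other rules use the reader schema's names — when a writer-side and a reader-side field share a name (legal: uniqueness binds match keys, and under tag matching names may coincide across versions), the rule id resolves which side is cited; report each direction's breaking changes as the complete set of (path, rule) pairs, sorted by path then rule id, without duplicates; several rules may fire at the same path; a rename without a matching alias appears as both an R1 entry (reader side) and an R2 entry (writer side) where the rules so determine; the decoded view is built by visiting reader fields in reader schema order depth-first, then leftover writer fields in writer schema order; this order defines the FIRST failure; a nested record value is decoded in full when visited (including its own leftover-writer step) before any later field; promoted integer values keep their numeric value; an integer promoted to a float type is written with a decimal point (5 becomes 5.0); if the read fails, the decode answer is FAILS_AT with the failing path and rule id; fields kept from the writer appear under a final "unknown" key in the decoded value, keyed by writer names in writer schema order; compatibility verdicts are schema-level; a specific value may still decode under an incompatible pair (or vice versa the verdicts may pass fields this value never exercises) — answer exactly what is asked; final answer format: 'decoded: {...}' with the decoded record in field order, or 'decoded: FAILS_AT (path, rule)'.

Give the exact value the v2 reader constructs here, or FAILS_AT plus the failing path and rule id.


decoded: {"contact": {"email": "delta", "unknown": {"attempts": 5}}, "active": false, "height": null, "checksum": 0x1A2B, "archived": null, "latitude": -2.5}

in Session below, arrows point writer -> reader
decode walk for Session under reader schema v2:
  contact.email := "delta" (from writer country)
  writer contact.attempts: kept under "unknown"
  active := false
  height := null (missing; optional => null)
  checksum := 0x1A2B
  archived := null (missing; optional => null)
  latitude := -2.5
  => decoded: {"contact": {"email": "delta", "unknown": {"attempts": 5}}, "active": false, "height": null, "checksum": 0x1A2B, "archived": null, "latitude": -2.5}


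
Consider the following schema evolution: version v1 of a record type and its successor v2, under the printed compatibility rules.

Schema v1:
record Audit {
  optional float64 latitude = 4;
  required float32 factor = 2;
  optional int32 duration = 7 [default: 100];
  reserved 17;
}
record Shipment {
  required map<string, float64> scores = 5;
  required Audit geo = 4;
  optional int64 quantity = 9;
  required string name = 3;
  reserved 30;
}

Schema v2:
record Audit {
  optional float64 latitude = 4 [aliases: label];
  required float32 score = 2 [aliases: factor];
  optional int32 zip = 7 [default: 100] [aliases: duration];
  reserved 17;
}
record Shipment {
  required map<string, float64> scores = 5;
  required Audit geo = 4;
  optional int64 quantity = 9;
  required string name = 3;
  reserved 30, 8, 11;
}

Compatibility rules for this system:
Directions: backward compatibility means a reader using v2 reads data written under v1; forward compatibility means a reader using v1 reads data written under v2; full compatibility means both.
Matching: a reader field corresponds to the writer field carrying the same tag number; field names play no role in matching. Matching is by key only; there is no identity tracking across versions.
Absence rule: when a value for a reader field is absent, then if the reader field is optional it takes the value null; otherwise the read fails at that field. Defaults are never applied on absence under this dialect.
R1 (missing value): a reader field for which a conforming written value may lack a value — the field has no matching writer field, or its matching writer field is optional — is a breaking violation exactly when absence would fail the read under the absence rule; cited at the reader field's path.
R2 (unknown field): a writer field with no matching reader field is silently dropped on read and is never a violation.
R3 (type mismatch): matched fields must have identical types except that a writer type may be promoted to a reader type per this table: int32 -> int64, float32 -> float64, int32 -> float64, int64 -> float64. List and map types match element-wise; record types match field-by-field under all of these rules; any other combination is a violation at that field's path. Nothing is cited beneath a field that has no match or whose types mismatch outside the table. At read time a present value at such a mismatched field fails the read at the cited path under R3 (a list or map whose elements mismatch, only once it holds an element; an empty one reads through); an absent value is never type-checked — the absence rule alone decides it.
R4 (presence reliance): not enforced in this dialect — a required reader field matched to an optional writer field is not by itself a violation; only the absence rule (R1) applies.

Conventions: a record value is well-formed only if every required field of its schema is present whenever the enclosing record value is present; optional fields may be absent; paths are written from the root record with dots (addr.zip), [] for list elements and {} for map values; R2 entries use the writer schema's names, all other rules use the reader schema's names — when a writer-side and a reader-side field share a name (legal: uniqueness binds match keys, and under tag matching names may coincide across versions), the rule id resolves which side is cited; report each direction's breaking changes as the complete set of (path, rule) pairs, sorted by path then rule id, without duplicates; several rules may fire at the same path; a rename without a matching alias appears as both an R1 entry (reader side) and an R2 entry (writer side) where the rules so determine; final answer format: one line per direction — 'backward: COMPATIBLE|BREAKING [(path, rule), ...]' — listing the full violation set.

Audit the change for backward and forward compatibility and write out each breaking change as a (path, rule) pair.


backward: COMPATIBLE []; forward: COMPATIBLE []

arrows below run writer -> reader for Shipment
backward analysis of Shipment with v2 as reader and v1 as writer:
  map<string, float64> -> map<string, float64>, writer required: scores aligns to scores
  Audit -> Audit, writer required: geo aligns to geo
  int64 -> int64, writer optional: quantity aligns to quantity
  string -> string, writer required: name aligns to name
  float64 -> float64, writer optional: geo.latitude aligns to geo.latitude
  float32 -> float32, writer required: geo.score aligns to geo.factor
  int32 -> int32, writer optional: geo.zip aligns to geo.duration
  nothing fires on Shipment: backward is COMPATIBLE
forward analysis of Shipment with v1 as reader and v2 as writer:
  map<string, float64> -> map<string, float64>, writer required: scores aligns to scores
  Audit -> Audit, writer required: geo aligns to geo
  int64 -> int64, writer optional: quantity aligns to quantity
  string -> string, writer required: name aligns to name
  float64 -> float64, writer optional: geo.latitude aligns to geo.latitude
  float32 -> float32, writer required: geo.factor aligns to geo.score
  int32 -> int32, writer optional: geo.duration aligns to geo.zip
  nothing fires on Shipment: forward is COMPATIBLE


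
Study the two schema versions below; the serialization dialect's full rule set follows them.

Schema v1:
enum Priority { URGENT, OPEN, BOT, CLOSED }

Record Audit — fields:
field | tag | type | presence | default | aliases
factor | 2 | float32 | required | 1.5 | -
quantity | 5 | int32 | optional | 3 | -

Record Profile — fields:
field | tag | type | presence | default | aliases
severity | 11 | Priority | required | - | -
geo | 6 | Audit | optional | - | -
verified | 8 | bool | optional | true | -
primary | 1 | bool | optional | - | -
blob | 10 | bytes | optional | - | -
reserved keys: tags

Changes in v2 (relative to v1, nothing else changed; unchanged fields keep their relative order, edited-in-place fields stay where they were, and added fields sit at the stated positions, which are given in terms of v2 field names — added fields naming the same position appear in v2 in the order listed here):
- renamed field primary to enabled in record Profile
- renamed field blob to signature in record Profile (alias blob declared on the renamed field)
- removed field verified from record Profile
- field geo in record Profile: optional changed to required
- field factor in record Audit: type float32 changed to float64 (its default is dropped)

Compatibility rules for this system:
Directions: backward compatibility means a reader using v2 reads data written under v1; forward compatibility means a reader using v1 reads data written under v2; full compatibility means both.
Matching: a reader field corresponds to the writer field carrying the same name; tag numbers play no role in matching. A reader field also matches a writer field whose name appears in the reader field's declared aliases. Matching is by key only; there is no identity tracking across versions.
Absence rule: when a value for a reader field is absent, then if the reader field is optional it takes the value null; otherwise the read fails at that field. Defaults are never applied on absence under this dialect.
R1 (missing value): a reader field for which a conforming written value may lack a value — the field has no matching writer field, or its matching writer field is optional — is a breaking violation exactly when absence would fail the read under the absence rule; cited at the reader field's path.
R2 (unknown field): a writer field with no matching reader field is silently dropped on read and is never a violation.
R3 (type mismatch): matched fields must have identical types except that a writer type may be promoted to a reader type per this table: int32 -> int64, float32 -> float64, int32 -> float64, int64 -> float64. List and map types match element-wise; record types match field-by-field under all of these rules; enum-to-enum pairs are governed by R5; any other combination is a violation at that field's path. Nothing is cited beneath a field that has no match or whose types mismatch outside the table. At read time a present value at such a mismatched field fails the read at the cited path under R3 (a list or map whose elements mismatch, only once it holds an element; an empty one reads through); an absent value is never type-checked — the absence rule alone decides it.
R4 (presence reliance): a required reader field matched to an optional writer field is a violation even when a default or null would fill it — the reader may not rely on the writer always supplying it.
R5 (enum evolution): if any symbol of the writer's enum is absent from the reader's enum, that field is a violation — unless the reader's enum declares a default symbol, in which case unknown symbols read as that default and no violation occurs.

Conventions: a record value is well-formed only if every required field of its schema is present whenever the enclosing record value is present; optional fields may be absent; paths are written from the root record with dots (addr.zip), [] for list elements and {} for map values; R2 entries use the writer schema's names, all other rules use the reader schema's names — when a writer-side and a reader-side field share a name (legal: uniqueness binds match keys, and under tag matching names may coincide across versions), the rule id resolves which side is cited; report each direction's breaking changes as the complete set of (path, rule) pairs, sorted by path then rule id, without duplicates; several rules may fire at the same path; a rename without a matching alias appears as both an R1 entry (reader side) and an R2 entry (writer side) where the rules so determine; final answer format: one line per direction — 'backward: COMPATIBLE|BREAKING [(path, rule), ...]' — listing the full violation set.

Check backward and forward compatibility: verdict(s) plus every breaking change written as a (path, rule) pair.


backward: BREAKING [(geo, R1), (geo, R4)]; forward: BREAKING [(geo.factor, R3)]

arrows below run writer -> reader for Profile
backward on Profile — v2 reading data written by v1:
  severity <- severity (Priority -> Priority, writer required)
  geo <- geo (Audit -> Audit, writer optional)
  enabled: no writer-side match
  signature <- blob (bytes -> bytes, writer optional)
  leftover writer field: verified
  leftover writer field: primary
  geo.factor <- geo.factor (float32 -> float64, writer required)
  geo.quantity <- geo.quantity (int32 -> int32, writer optional)
  violation R1 at geo
  violation R4 at geo
  => backward verdict for Profile: BREAKING, 2 violation(s)
forward on Profile — v1 reading data written by v2:
  severity <- severity (Priority -> Priority, writer required)
  geo <- geo (Audit -> Audit, writer required)
  verified: no writer-side match
  primary: no writer-side match
  blob: no writer-side match
  leftover writer field: enabled
  leftover writer field: signature
  geo.factor <- geo.factor (float64 -> float32, writer required)
  geo.quantity <- geo.quantity (int32 -> int32, writer optional)
  violation R3 at geo.factor
  => forward verdict for Profile: BREAKING, 1 violation(s)


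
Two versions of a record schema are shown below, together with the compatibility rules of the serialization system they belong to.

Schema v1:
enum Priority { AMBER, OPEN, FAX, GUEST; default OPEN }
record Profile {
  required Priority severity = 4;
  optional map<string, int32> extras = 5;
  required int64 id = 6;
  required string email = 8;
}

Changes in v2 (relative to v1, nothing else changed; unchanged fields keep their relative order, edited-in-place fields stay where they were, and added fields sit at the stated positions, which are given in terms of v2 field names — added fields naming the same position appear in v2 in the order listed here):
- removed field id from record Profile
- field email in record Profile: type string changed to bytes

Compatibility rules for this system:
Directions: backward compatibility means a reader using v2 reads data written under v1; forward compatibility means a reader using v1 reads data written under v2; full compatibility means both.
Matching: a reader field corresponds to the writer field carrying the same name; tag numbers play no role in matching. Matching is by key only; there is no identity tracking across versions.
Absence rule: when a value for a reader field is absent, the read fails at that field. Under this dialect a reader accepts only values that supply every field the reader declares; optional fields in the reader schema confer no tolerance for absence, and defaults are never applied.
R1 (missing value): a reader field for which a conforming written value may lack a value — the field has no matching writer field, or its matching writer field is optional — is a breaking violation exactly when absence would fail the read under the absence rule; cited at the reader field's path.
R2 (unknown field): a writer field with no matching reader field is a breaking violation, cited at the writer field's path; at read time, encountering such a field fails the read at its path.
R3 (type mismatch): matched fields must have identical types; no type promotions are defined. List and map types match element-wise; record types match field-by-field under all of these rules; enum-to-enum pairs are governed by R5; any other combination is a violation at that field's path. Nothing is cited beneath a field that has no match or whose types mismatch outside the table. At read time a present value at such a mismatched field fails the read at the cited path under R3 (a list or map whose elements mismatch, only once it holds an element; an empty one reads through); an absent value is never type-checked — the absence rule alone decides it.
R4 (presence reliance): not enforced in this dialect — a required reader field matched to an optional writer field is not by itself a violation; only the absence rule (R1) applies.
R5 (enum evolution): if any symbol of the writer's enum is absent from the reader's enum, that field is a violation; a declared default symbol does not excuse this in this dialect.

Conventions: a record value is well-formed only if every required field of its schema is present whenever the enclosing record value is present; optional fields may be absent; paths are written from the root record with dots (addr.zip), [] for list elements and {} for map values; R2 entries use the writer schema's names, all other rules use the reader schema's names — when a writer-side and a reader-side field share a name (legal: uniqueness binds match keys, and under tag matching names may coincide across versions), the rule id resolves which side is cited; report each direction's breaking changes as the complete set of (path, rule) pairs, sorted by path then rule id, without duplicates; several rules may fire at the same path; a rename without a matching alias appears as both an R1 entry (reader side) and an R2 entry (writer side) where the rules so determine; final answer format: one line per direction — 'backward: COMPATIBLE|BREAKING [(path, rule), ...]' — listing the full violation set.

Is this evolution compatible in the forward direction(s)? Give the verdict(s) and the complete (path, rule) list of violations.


in Profile below, arrows point writer -> reader
checking forward for Profile: reader v1 against writer v2:
  writer required, Priority -> Priority: reader severity maps from writer severity
  writer optional, map<string, int32> -> map<string, int32>: reader extras maps from writer extras
  id: no writer match
  writer required, bytes -> string: reader email maps from writer email
  R3 fires at email
  R1 fires at extras
  R1 fires at id
  forward on Profile therefore BREAKING (3)

forward: BREAKING [(email, R3), (extras, R1), (id, R1)]


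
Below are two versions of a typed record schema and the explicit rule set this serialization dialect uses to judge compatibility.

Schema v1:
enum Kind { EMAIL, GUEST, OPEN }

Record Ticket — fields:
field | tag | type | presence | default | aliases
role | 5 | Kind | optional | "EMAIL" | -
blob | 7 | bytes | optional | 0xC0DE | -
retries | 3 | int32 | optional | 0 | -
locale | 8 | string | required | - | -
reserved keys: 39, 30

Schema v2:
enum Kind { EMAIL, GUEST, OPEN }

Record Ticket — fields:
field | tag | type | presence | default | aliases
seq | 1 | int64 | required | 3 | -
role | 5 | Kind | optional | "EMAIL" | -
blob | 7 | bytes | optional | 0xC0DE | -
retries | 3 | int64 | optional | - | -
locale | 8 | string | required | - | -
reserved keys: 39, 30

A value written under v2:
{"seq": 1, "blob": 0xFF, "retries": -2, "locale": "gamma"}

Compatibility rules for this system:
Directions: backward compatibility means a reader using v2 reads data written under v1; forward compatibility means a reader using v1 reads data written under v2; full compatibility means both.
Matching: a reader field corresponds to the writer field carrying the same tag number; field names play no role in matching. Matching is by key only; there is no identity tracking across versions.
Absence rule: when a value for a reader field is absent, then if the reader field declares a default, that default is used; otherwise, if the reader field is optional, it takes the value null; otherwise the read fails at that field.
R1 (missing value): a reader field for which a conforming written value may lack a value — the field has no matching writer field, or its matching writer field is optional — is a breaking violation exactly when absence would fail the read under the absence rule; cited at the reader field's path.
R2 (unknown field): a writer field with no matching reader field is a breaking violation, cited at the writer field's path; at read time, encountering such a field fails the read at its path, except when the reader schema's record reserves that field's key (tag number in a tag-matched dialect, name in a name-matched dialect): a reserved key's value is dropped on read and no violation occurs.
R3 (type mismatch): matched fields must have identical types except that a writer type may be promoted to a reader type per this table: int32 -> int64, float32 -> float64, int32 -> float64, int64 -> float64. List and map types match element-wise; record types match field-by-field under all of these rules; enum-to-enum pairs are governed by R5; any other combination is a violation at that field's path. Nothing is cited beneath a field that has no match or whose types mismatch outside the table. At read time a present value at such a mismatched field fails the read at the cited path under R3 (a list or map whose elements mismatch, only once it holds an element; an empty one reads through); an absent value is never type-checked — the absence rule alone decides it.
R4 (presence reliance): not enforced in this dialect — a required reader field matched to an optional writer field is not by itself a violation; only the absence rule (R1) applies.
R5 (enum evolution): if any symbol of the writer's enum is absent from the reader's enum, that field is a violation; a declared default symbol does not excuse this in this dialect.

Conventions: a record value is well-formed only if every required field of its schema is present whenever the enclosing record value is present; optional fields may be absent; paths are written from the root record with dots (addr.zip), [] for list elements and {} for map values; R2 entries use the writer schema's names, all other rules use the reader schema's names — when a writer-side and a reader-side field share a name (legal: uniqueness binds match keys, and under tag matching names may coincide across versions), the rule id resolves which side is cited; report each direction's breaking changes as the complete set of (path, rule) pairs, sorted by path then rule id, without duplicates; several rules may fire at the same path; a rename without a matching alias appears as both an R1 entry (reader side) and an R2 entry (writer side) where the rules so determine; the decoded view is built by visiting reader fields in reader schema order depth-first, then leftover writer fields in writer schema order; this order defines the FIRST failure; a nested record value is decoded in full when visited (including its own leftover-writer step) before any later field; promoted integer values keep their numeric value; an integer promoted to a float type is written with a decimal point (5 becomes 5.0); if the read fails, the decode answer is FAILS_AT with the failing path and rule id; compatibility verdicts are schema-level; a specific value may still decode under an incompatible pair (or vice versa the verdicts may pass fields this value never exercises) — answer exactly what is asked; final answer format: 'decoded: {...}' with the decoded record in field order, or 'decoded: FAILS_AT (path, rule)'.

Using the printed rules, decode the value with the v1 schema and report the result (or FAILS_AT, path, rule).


decoded: FAILS_AT (retries, R3)

arrows below run writer -> reader for Ticket
decode (reader v1):
  role := "EMAIL" (no value, default fills)
  blob := 0xFF
  read fails at retries under R3
  => FAILS_AT (retries, R3)
ruling out the remaining Ticket differences:
  added field seq to record Ticket: required int64, tag 1, default 3 (in v2 it sits immediately before role) -> changes Ticket's schema-level verdicts only — the decode of this value is the same


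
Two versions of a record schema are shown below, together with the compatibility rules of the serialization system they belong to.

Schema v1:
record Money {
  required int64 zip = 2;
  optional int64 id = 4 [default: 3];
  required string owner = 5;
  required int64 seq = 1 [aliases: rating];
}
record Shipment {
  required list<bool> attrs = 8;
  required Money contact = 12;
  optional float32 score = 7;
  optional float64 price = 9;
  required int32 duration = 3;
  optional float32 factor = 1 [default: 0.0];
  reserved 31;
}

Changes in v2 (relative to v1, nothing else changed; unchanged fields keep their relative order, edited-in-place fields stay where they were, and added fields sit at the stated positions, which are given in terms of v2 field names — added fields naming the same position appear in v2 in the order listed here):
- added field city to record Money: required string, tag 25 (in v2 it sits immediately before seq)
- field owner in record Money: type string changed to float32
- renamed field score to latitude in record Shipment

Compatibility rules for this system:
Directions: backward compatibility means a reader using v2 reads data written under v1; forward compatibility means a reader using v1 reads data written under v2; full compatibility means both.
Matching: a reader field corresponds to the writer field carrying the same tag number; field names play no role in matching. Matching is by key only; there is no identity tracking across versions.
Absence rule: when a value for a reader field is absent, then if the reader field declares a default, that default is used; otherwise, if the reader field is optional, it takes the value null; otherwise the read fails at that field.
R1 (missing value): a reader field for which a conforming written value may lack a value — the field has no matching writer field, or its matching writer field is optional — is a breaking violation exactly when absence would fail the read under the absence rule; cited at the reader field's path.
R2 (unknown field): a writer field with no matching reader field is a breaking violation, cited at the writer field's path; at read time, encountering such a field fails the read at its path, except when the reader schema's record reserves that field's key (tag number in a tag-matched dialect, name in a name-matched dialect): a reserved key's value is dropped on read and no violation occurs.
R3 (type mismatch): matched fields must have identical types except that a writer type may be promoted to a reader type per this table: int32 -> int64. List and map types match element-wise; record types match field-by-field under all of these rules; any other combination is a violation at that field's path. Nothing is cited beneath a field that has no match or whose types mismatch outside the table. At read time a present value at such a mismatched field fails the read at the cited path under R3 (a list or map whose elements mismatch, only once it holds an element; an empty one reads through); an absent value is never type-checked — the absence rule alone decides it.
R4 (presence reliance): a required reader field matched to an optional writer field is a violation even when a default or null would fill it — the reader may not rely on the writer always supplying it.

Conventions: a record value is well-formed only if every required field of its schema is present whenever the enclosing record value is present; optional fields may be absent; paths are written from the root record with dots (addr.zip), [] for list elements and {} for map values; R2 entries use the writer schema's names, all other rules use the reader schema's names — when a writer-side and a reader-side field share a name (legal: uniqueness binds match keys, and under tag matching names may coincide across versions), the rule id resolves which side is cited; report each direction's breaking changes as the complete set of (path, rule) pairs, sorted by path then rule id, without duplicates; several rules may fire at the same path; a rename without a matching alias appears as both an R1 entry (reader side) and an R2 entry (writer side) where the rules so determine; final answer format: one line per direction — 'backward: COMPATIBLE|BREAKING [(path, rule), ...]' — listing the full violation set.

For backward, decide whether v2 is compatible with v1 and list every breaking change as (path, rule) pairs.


in Shipment below, arrows point writer -> reader
backward analysis of Shipment with v2 as reader and v1 as writer:
  attrs: list<bool> -> list<bool>, writer required; from attrs
  contact: Money -> Money, writer required; from contact
  latitude: float32 -> float32, writer optional; from score
  price: float64 -> float64, writer optional; from price
  duration: int32 -> int32, writer required; from duration
  factor: float32 -> float32, writer optional; from factor
  contact.zip: int64 -> int64, writer required; from contact.zip
  contact.id: int64 -> int64, writer optional; from contact.id
  contact.owner: string -> float32, writer required; from contact.owner
  no writer field matches reader contact.city
  contact.seq: int64 -> int64, writer required; from contact.seq
  violation R1 at contact.city
  violation R3 at contact.owner
  backward on Shipment therefore BREAKING (2)
the rest of the Shipment diff is inert for this question:
  renamed field score to latitude in record Shipment -> triggers nothing under Shipment's printed rules — same verdict

backward: BREAKING [(contact.city, R1), (contact.owner, R3)]


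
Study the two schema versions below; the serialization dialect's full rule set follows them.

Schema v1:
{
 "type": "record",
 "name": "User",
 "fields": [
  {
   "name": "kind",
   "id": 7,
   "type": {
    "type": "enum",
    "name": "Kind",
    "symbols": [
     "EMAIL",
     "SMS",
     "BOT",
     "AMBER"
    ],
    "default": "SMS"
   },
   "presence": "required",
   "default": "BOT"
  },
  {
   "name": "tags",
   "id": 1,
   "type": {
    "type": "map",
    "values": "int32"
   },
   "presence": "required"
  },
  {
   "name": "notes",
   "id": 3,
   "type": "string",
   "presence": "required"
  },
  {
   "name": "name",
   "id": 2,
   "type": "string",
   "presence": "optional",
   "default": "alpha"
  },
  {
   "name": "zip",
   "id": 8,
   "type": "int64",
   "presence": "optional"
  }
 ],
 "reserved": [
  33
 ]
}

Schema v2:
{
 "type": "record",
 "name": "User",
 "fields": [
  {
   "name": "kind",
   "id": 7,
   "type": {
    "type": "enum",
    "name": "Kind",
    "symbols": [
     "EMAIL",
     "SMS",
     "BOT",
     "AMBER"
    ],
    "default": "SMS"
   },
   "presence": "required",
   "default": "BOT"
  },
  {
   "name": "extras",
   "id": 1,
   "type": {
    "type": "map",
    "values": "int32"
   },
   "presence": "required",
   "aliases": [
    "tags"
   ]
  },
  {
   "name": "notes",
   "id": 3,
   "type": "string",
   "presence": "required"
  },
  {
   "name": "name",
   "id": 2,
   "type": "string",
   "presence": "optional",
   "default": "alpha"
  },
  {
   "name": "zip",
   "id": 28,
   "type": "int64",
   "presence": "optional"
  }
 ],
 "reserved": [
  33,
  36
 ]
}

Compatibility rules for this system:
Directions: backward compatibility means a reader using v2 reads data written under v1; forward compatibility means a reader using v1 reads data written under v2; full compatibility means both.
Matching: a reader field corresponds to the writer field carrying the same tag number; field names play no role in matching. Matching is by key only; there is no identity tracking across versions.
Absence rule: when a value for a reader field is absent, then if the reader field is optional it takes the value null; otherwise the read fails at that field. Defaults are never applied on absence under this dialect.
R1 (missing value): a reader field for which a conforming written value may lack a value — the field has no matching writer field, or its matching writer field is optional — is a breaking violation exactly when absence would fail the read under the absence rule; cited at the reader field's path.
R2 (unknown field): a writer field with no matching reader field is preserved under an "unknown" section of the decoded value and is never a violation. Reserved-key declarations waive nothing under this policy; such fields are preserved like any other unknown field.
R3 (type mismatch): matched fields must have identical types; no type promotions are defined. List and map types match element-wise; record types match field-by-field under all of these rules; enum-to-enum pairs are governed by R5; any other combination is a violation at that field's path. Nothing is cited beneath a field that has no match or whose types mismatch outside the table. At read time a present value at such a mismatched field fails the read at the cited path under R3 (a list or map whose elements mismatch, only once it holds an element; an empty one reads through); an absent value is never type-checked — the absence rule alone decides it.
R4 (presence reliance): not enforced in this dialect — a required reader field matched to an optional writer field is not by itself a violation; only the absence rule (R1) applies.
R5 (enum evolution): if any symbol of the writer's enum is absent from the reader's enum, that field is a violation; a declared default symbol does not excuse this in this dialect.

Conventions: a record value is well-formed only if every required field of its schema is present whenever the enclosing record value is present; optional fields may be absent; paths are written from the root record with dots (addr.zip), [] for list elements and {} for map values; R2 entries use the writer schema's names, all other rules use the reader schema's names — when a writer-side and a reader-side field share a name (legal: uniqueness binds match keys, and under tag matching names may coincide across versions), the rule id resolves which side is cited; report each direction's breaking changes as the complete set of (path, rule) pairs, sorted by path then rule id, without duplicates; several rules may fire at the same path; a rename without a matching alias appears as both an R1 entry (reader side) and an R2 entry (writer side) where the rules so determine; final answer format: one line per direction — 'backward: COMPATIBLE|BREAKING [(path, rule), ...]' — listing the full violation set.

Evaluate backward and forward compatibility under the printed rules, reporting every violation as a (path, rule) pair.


the writer's type comes first in each User pair
checking backward for User: reader v2 against writer v1:
  kind: Kind -> Kind, writer required; from kind
  extras: map<string, int32> -> map<string, int32>, writer required; from tags
  notes: string -> string, writer required; from notes
  name: string -> string, writer optional; from name
  zip: no writer-side match
  writer field zip has no reader counterpart
  => backward verdict for User: COMPATIBLE, no violations
checking forward for User: reader v1 against writer v2:
  kind: Kind -> Kind, writer required; from kind
  tags: map<string, int32> -> map<string, int32>, writer required; from extras
  notes: string -> string, writer required; from notes
  name: string -> string, writer optional; from name
  zip: no writer-side match
  writer field zip has no reader counterpart
  => forward verdict for User: COMPATIBLE, no violations

backward: COMPATIBLE []; forward: COMPATIBLE []
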